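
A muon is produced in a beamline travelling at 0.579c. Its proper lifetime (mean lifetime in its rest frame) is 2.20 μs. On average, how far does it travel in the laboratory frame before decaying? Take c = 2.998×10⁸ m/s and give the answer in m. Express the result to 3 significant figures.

γ = 1/√(1 − β²) = 1/√(1 − 0.335241) = 1/√0.664759 = 1/0.815328 = 1.2265.
Lab-frame lifetime: Δt = γτ = 1.2265 × 2.20 μs = 2.6983 μs.
Distance: d = vΔt = 0.579 × 2.998×10⁸ m/s × 2.6983×10^-6 s = 468 m.

468 m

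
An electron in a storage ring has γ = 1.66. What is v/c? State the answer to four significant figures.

0.7982

β = √(1 − 1/γ²) = √(1 − 1/2.7556) = √0.637103 = 0.7982.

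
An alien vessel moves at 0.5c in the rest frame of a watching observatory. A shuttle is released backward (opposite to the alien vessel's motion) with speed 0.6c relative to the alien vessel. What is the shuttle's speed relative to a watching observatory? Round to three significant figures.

0.143c

Relativistic velocity addition: u = (u' + v)/(1 + u'v/c²), with u' = −0.6c and v = 0.5c.
Numerator: −0.6 + 0.5 = −0.1. Denominator: 1 + (−0.6)(0.5) = 0.7.
u = −0.1/0.7 = −0.14286, so the speed is 0.143c.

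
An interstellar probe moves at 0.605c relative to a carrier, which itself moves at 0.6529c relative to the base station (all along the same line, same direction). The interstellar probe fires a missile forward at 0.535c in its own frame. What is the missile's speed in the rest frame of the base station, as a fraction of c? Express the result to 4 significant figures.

0.9692c

Apply u = (u'+v)/(1+u'v) twice. Missile in the carrier frame: (0.535+0.605)/(1+0.535·0.605) = 1.14/1.323675 = 0.86124c.
That velocity, transformed to the rest frame of the base station: (0.86124+0.6529)/(1+0.86124·0.6529) = 1.51414/1.562303596 = 0.96917c.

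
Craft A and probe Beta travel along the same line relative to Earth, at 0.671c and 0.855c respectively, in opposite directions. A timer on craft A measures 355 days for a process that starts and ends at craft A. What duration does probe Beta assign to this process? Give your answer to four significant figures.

1453 days

Transform craft A's velocity into probe Beta's frame: (0.671 + 0.855)/(1 + 0.671·0.855) = 1.526/1.573705, so the relative speed is 0.96969c.
γ for this relative speed: γ = 1/√(1 − 0.940299) = 4.0927.
Craft A's interval is proper; time dilation gives Δt_B = γΔτ = 4.0927 × 355 days = 1453 days.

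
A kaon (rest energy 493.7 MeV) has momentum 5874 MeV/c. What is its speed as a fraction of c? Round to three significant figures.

0.996c

βγ = pc/(mc²) = 5874/493.7 = 11.898.
Since γ² = 1 + (βγ)² = 142.562, γ = √142.562 = 11.9399, and β = (βγ)/γ = 11.898/11.9399 = 0.996.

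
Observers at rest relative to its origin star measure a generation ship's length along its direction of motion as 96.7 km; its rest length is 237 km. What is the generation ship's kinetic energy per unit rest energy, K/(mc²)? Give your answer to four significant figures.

1.451

From L = L₀/γ: γ = 237/96.7 = 2.45088.
Since K = (γ−1)mc², K/(mc²) = 2.45088 − 1 = 1.451.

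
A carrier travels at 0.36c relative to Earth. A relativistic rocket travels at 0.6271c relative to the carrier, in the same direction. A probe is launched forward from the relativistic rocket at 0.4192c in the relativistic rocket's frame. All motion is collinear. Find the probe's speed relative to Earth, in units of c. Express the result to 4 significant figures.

0.9155c

Compose velocities in two stages. Stage 1 (into S'): u₁ = (0.4192+0.6271)/(1+0.4192×0.6271) = 0.8285.
Stage 2 (into S): u = (0.8285+0.36)/(1+0.8285×0.36) = 0.91546, so the speed is 0.9155c.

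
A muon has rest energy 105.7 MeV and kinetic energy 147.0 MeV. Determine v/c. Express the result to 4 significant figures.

K = (γ−1)mc², so γ = 1 + 147.0/105.7 = 2.3907.
Then v/c = √(1 − γ⁻²) = √(1 − 0.174964) = √0.825036 = 0.9083.

0.9083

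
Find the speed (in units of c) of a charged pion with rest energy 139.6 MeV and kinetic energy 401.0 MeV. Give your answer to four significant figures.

0.9661c

K = (γ−1)mc², so γ = 1 + 401.0/139.6 = 3.8725.
Then v/c = √(1 − γ⁻²) = √(1 − 0.0666833) = √0.9333167 = 0.9661.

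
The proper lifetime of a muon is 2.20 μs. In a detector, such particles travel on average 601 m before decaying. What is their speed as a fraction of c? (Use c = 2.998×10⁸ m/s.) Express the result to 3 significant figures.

0.674c

d = βγcτ ⇒ βγ = d/(cτ) = 601.0 m / (659.56 m) = 0.91121.
β = (βγ)/√(1+(βγ)²) = 0.91121/√1.830304 = 0.674.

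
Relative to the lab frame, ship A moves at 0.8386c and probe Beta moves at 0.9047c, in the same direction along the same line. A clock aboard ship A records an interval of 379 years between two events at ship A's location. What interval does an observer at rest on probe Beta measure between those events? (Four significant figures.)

Speed of ship A in probe Beta's frame: u = (v_A − v_B)/(1 − v_A v_B/c²) = (0.8386 − 0.9047)/(1 − 0.8386×0.9047) = −0.0661/0.24131858 = −0.27391; |u| = 0.27391c.
γ for this relative speed: γ = 1/√(1 − 0.0750267) = 1.0398.
Ship A's interval is proper; time dilation gives Δt_B = γΔτ = 1.0398 × 379 years = 394.1 years.

394.1 years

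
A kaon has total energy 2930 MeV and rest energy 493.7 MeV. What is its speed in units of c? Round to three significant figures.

Total energy E = γmc² gives γ = 2930/493.7 = 5.9348.
Hence β = √(1 − 1/γ²) = √(1 − 0.0283915) = √0.9716085 = 0.986.

0.986c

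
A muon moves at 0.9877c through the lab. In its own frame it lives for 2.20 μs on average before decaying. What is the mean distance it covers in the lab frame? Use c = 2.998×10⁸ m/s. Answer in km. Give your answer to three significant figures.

4.17 km

Lorentz factor: γ = (1 − 0.97555129)^(−1/2) = 6.3955.
Lab-frame lifetime: Δt = γτ = 6.3955 × 2.20 μs = 14.07 μs.
Distance: d = vΔt = 0.9877 × 2.998×10⁸ m/s × 1.4070×10^-5 s = 4170 m = 4.17 km.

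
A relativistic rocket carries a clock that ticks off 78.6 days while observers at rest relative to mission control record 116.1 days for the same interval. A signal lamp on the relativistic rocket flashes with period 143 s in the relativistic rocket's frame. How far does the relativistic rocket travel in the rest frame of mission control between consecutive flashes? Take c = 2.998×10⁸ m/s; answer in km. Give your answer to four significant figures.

From Δt = γΔτ: γ = 116.1/78.6 = 1.4771.
β = √(1 − 1/γ²) = 0.73598. Lab-frame period = γτ = 1.4771×143 s = 211.23 s. Distance = βc × γτ = 0.73598 × 2.998×10⁸ m/s × 211.23 s = 4.6607×10^10 m = 4.661×10^7 km.

4.661×10^7 km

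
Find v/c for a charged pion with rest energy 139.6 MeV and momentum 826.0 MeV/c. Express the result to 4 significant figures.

βγ = pc/(mc²) = 826.0/139.6 = 5.9169.
Since γ² = 1 + (βγ)² = 36.0097, γ = √36.0097 = 6.00081, and β = (βγ)/γ = 5.9169/6.00081 = 0.9860.

0.9860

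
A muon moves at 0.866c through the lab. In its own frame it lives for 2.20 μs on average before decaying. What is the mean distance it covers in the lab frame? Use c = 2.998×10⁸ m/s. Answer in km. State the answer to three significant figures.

γ = 1/√(1 − β²) = 1/√(1 − 0.749956) = 1/√0.250044 = 1/0.500044 = 1.9998.
Lab-frame lifetime: Δt = γτ = 1.9998 × 2.20 μs = 4.3996 μs.
Distance: d = vΔt = 0.866 × 2.998×10⁸ m/s × 4.3996×10^-6 s = 1140 m = 1.14 km.

1.14 km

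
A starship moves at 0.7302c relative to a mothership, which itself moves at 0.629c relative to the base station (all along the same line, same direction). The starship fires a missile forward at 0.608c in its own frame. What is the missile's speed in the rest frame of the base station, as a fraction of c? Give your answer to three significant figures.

Apply u = (u'+v)/(1+u'v) twice. Missile in the mothership frame: (0.608+0.7302)/(1+0.608·0.7302) = 1.3382/1.4439616 = 0.92676c.
That velocity, transformed to the rest frame of the base station: (0.92676+0.629)/(1+0.92676·0.629) = 1.55576/1.58293204 = 0.98283c.

0.983c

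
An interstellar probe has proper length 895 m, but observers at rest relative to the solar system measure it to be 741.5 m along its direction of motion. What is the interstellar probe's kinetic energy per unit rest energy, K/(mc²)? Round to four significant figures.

Length contraction gives γ = L₀/L = 895/741.5 = 1.20701.
K/(mc²) = γ − 1 = 1.20701 − 1 = 0.2070.

0.2070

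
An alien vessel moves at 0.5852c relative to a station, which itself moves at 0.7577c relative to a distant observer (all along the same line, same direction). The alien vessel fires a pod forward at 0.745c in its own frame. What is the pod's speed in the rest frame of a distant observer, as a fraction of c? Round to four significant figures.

0.9895c

Compose velocities in two stages. Stage 1 (into S'): u₁ = (0.745+0.5852)/(1+0.745×0.5852) = 0.92634.
Stage 2 (into S): u = (0.92634+0.7577)/(1+0.92634×0.7577) = 0.98951, so the speed is 0.9895c.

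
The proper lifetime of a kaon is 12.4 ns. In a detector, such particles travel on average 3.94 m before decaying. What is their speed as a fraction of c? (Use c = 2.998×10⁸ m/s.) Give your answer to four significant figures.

0.7273c

d = βγcτ ⇒ βγ = d/(cτ) = 3.940 m / (3.71752 m) = 1.0598.
β = (βγ)/√(1+(βγ)²) = 1.0598/√2.12318 = 0.7273.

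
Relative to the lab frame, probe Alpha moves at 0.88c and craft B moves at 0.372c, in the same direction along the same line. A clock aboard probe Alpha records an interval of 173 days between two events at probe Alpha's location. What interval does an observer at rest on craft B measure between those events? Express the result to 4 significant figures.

263.9 days

The velocity of probe Alpha relative to craft B is (0.88 − 0.372)c / (1 − 0.88×0.372) = 0.75523c; relative speed 0.75523c.
γ for this relative speed: γ = 1/√(1 − 0.570372) = 1.5256.
Probe Alpha's interval is proper; time dilation gives Δt_B = γΔτ = 1.5256 × 173 days = 263.9 days.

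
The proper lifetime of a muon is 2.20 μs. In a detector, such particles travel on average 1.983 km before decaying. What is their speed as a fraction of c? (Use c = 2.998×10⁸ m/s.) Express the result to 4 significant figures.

d = βγcτ ⇒ βγ = d/(cτ) = 1983 m / (659.56 m) = 3.0065.
β = (βγ)/√(1+(βγ)²) = 3.0065/√10.03904 = 0.9489.

0.9489c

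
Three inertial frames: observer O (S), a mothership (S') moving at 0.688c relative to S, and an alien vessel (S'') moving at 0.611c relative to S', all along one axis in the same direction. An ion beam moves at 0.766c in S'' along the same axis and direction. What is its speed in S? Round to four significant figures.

0.9882c

Apply u = (u'+v)/(1+u'v) twice. Ion beam in the mothership frame: (0.766+0.611)/(1+0.766·0.611) = 1.377/1.468026 = 0.93799c.
That velocity, transformed to the rest frame of observer O: (0.93799+0.688)/(1+0.93799·0.688) = 1.62599/1.64533712 = 0.98824c.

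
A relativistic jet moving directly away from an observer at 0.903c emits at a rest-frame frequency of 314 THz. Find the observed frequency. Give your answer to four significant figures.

Relativistic Doppler (source moving away): f_obs = f_src · √((1−β)/(1+β)).
With β = 0.903: factor = √(0.097/1.903) = 0.22577.
f_obs = 314 × 0.22577 = 70.89 THz.

70.89 THz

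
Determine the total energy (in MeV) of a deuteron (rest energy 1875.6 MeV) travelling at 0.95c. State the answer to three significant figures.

6010 MeV

Lorentz factor: γ = (1 − 0.9025)^(−1/2) = 3.2026.
Total energy: E = γmc² = 3.2026 × 1875.6 MeV = 6010 MeV.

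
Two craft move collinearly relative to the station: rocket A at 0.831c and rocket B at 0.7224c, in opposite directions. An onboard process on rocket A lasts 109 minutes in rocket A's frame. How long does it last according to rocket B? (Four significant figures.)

453.5 minutes

Speed of rocket A in rocket B's frame: u = (v_A + v_B)/(1 + v_A v_B/c²) = (0.831 + 0.7224)/(1 + 0.831×0.7224) = 1.5534/1.6003144 = 0.97068; |u| = 0.97068c.
γ for this relative speed: γ = 1/√(1 − 0.94222) = 4.1602.
Rocket A's interval is proper; time dilation gives Δt_B = γΔτ = 4.1602 × 109 minutes = 453.5 minutes.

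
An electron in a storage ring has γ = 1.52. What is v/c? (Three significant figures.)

β = √(1 − 1/γ²) = √(1 − 1/2.3104) = √0.567175 = 0.753.

0.753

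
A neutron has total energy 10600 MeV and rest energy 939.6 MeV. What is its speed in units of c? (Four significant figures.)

γ = E/(mc²) = 10600/939.6 = 11.281.
β = √(1 − 1/γ²) = √(1 − 0.00785787) = √0.99214213 = 0.9961.

0.9961c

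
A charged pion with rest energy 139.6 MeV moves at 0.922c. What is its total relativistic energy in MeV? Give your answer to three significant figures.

361 MeV

With β = 0.922, γ = 1/√(1 − 0.922²) = 1/√0.149916 = 2.5827.
Total energy: E = γmc² = 2.5827 × 139.6 MeV = 361 MeV.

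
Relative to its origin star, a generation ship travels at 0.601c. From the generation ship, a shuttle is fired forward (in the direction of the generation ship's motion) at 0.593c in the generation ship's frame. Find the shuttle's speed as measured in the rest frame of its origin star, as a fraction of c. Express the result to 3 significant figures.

0.880c

Relativistic velocity addition: u = (u' + v)/(1 + u'v/c²), with u' = 0.593c and v = 0.601c.
Numerator: 0.593 + 0.601 = 1.194. Denominator: 1 + (0.593)(0.601) = 1.356393.
u = 1.194/1.356393 = 0.88028, so the speed is 0.880c.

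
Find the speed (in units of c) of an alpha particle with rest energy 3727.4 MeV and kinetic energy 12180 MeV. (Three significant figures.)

K = (γ−1)mc², so γ = 1 + 12180/3727.4 = 4.2677.
Then v/c = √(1 − γ⁻²) = √(1 − 0.054905) = √0.945095 = 0.972.

0.972c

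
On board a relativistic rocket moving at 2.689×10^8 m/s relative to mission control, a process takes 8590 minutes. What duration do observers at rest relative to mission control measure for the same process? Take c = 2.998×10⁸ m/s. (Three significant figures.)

β = v/c = (2.689×10^8 m/s)/(2.998×10⁸ m/s) = 0.896931.
β² = 0.8044852, so γ = 1/√0.1955148 = 2.2616.
Time dilation: Δt = γ·Δτ = 2.2616 × 8590 = 19400 minutes.

19400 minutes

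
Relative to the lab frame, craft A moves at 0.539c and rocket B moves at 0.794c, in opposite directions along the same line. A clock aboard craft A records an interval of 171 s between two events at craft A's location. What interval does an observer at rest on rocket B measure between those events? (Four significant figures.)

476.9 s

The velocity of craft A relative to rocket B is (0.539 + 0.794)c / (1 + 0.539×0.794) = 0.9335c; relative speed 0.9335c.
γ for this relative speed: γ = 1/√(1 − 0.871422) = 2.7888.
The clock on craft A records proper time, so rocket B measures Δt = γΔτ = 2.7888 × 171 = 476.9 s.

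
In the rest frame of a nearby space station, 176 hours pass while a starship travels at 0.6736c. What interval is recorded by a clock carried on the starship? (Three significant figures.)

130 hours

γ = 1/√(1 − β²) = 1/√(1 − 0.45373696) = 1/√0.54626304 = 1/0.739096 = 1.353.
The moving clock records proper time: Δτ = Δt/γ = 176/1.353 = 130 hours.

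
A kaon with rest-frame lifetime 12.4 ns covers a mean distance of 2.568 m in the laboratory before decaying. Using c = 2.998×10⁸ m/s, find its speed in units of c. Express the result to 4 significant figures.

0.5684c

d = βγcτ ⇒ βγ = d/(cτ) = 2.568 m / (3.71752 m) = 0.69078.
β = (βγ)/√(1+(βγ)²) = 0.69078/√1.477177 = 0.5684.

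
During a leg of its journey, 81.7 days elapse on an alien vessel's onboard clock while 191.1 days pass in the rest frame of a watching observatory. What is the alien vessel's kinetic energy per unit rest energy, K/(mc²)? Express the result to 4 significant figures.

1.339

The time-dilation ratio gives γ = 191.1/81.7 = 2.33905.
K/(mc²) = γ − 1 = 2.33905 − 1 = 1.339.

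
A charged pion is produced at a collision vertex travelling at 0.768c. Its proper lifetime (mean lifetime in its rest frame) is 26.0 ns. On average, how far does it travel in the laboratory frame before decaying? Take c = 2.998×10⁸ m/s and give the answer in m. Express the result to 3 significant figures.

Lorentz factor: γ = (1 − 0.589824)^(−1/2) = 1.5614.
Lab-frame lifetime: Δt = γτ = 1.5614 × 26.0 ns = 40.596 ns.
Distance: d = vΔt = 0.768 × 2.998×10⁸ m/s × 4.0596×10^-8 s = 9.35 m.

9.35 m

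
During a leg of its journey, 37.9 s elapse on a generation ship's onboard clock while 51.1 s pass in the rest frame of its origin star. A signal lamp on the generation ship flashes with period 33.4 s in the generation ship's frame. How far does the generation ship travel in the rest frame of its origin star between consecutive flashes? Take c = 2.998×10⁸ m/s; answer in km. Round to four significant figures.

9.056×10^6 km

γ = Δt/Δτ = 51.1/37.9 = 1.34828.
β = √(1 − 1/γ²) = 0.67075. Lab-frame period = γτ = 1.34828×33.4 s = 45.033 s. Distance = βc × γτ = 0.67075 × 2.998×10⁸ m/s × 45.033 s = 9.0557×10^9 m = 9.056×10^6 km.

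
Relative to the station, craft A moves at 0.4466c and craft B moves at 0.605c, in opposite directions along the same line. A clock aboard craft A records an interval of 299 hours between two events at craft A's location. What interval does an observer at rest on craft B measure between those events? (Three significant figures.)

533 hours

Speed of craft A in craft B's frame: u = (v_A + v_B)/(1 + v_A v_B/c²) = (0.4466 + 0.605)/(1 + 0.4466×0.605) = 1.0516/1.270193 = 0.82791; |u| = 0.82791c.
γ for this relative speed: γ = 1/√(1 − 0.685435) = 1.783.
Craft A's interval is proper; time dilation gives Δt_B = γΔτ = 1.783 × 299 hours = 533 hours.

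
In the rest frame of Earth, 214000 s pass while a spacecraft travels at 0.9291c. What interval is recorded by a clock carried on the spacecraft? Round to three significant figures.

79100 s

β² = 0.86322681, so γ = 1/√0.13677319 = 2.704.
The moving clock records proper time: Δτ = Δt/γ = 214000/2.704 = 79100 s.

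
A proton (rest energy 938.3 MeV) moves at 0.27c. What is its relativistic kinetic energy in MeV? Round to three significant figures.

γ = 1/√(1 − β²) = 1/√(1 − 0.0729) = 1/√0.9271 = 1.038572.
Kinetic energy: K = (γ − 1)mc² = (1.038572 − 1) × 938.3 MeV = 0.038572 × 938.3 = 36.2 MeV.

36.2 MeV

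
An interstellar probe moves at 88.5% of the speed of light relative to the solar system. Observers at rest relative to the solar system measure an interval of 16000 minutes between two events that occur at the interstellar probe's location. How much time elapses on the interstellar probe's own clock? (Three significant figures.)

γ = 1/√(1 − β²) = 1/√(1 − 0.783225) = 1/√0.216775 = 1/0.465591 = 2.1478.
The moving clock records proper time: Δτ = Δt/γ = 16000/2.1478 = 7450 minutes.

7450 minutes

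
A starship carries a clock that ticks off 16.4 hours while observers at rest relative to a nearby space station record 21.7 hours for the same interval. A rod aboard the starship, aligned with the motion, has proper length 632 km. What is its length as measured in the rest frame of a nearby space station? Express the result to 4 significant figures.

The time-dilation ratio gives γ = 21.7/16.4 = 1.32317.
The rod contracts by the same γ: 632 km / 1.32317 = 477.6 km.

477.6 km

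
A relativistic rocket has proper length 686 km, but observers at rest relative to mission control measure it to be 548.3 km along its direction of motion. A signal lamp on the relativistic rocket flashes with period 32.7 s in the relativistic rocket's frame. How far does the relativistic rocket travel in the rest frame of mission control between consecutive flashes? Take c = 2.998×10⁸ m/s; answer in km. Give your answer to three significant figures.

7.37×10^6 km

Length contraction gives γ = L₀/L = 686/548.3 = 1.25114.
β = √(1 − 1/γ²) = 0.60097. Lab-frame period = γτ = 1.25114×32.7 s = 40.912 s. Distance = βc × γτ = 0.60097 × 2.998×10⁸ m/s × 40.912 s = 7.3711×10^9 m = 7.37×10^6 km.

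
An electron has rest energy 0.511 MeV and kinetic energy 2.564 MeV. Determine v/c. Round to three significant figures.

0.986

K = (γ−1)mc², so γ = 1 + 2.564/0.511 = 6.0176.
Then v/c = √(1 − γ⁻²) = √(1 − 0.0276155) = √0.9723845 = 0.986.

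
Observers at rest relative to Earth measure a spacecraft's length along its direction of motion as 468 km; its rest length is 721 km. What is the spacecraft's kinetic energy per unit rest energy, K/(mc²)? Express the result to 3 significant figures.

Length contraction gives γ = L₀/L = 721/468 = 1.5406.
K/(mc²) = γ − 1 = 1.5406 − 1 = 0.541.

0.541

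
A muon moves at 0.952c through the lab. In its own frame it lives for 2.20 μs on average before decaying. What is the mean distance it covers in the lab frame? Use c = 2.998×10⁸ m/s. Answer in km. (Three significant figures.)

2.05 km

γ = 1/√(1 − β²) = 1/√(1 − 0.906304) = 1/√0.093696 = 1/0.306098 = 3.2669.
Lab-frame lifetime: Δt = γτ = 3.2669 × 2.20 μs = 7.1872 μs.
Distance: d = vΔt = 0.952 × 2.998×10⁸ m/s × 7.1872×10^-6 s = 2050 m = 2.05 km.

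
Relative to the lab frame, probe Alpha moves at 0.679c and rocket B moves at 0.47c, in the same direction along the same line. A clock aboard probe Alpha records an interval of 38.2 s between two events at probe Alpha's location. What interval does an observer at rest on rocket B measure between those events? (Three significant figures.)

40.1 s

The velocity of probe Alpha relative to rocket B is (0.679 − 0.47)c / (1 − 0.679×0.47) = 0.30696c; relative speed 0.30696c.
γ for this relative speed: γ = 1/√(1 − 0.0942244) = 1.0507.
The clock on probe Alpha records proper time, so rocket B measures Δt = γΔτ = 1.0507 × 38.2 = 40.1 s.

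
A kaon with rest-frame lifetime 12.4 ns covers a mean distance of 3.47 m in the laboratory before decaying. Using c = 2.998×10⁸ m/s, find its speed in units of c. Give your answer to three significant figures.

0.682c

Let x = d/(cτ) = 3.470 m / (2.998×10⁸ m/s × 1.240×10^-8 s) = 0.93342. Since d = βγcτ, x = βγ = β/√(1−β²).
Solving: β² = x²/(1+x²) = 0.871273/1.871273 = 0.465604, so β = 0.682.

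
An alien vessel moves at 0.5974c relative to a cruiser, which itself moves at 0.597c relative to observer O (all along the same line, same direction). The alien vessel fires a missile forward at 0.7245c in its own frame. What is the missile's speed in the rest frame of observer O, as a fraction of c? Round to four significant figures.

0.9799c

Compose velocities in two stages. Stage 1 (into S'): u₁ = (0.7245+0.5974)/(1+0.7245×0.5974) = 0.92259.
Stage 2 (into S): u = (0.92259+0.597)/(1+0.92259×0.597) = 0.97988, so the speed is 0.9799c.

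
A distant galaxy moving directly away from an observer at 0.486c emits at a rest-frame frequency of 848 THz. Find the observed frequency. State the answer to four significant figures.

Relativistic Doppler (source moving away): f_obs = f_src · √((1−β)/(1+β)).
With β = 0.486: factor = √(0.514/1.486) = 0.58813.
f_obs = 848 × 0.58813 = 498.7 THz.

498.7 THz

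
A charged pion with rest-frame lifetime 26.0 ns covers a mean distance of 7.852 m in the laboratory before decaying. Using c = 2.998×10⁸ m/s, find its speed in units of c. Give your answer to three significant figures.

Let x = d/(cτ) = 7.852 m / (2.998×10⁸ m/s × 2.600×10^-8 s) = 1.0073. Since d = βγcτ, x = βγ = β/√(1−β²).
Solving: β² = x²/(1+x²) = 1.01465/2.01465 = 0.503636, so β = 0.710.

0.710c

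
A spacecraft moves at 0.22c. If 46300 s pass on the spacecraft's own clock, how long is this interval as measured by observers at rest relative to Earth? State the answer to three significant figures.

γ = 1/√(1 − β²) = 1/√(1 − 0.0484) = 1/√0.9516 = 1/0.9755 = 1.0251.
Time dilation: Δt = γ·Δτ = 1.0251 × 46300 = 47500 s.

47500 s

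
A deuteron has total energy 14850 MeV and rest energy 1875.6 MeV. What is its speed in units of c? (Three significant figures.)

γ = E/(mc²) = 14850/1875.6 = 7.9175.
β = √(1 − 1/γ²) = √(1 − 0.0159523) = √0.9840477 = 0.992.

0.992c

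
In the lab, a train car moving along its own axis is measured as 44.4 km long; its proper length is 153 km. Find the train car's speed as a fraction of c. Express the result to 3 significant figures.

0.957c

Length contraction gives γ = L₀/L = 153/44.4 = 3.4459.
β = √(1 − 1/γ²) = √0.915784 = 0.957.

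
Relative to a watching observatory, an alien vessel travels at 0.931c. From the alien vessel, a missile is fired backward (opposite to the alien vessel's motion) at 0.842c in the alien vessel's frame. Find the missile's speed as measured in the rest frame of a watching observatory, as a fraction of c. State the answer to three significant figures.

In units of c, u = (u' + v)/(1 + u'v) with u' = −0.842 and v = 0.931.
Numerator: −0.842 + 0.931 = 0.089. Denominator: 1 + (−0.842)(0.931) = 0.216098.
u = 0.089/0.216098 = 0.41185, so the speed is 0.412c.

0.412c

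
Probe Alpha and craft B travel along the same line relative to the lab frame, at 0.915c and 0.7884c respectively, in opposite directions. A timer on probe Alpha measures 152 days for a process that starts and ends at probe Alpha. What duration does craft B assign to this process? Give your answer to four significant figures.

Transform probe Alpha's velocity into craft B's frame: (0.915 + 0.7884)/(1 + 0.915·0.7884) = 1.7034/1.721386, so the relative speed is 0.98955c.
γ for this relative speed: γ = 1/√(1 − 0.979209) = 6.9353.
The clock on probe Alpha records proper time, so craft B measures Δt = γΔτ = 6.9353 × 152 = 1054 days.

1054 days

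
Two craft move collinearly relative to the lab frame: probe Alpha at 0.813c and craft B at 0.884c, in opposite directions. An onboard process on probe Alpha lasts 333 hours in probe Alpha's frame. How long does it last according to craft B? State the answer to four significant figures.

2103 hours

Transform probe Alpha's velocity into craft B's frame: (0.813 + 0.884)/(1 + 0.813·0.884) = 1.697/1.718692, so the relative speed is 0.98738c.
At |u| = 0.98738c, γ = (1 − 0.974919)^(−1/2) = 6.3143.
The clock on probe Alpha records proper time, so craft B measures Δt = γΔτ = 6.3143 × 333 = 2103 hours.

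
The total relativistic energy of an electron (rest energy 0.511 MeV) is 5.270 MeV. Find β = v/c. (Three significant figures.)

0.995

γ = E/(mc²) = 5.270/0.511 = 10.313.
β = √(1 − 1/γ²) = √(1 − 0.00940221) = √0.99059779 = 0.995.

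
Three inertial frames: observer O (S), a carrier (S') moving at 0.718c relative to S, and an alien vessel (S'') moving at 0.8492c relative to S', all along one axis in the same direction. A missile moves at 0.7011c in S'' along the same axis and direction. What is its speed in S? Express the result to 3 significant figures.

Compose velocities in two stages. Stage 1 (into S'): u₁ = (0.7011+0.8492)/(1+0.7011×0.8492) = 0.97175.
Stage 2 (into S): u = (0.97175+0.718)/(1+0.97175×0.718) = 0.99531, so the speed is 0.995c.

0.995c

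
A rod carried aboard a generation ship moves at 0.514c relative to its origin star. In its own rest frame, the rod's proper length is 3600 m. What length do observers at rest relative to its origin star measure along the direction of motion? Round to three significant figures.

3090 m

γ = 1/√(1 − β²) = 1/√(1 − 0.264196) = 1/√0.735804 = 1/0.85779 = 1.1658.
Along the direction of motion the measured length is L₀/γ = 3600/1.1658 = 3090 m.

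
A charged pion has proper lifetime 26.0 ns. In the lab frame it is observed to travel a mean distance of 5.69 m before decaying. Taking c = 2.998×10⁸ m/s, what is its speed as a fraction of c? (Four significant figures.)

0.5896c

d = βγcτ ⇒ βγ = d/(cτ) = 5.690 m / (7.7948 m) = 0.72997.
β = (βγ)/√(1+(βγ)²) = 0.72997/√1.532856 = 0.5896.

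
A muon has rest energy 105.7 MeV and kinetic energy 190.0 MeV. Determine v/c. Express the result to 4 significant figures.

γ = 1 + K/(mc²) = 1 + 190.0/105.7 = 2.7975.
β = √(1 − 1/γ²) = √(1 − 0.127779) = √0.872221 = 0.9339.

0.9339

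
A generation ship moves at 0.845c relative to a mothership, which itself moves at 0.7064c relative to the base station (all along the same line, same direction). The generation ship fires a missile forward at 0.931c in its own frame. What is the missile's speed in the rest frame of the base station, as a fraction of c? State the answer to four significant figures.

First combine the missile and generation ship (S''→S'): u₁ = (0.931 + 0.845)/(1 + 0.931×0.845) = 1.776/1.786695 = 0.99401.
Then combine with the mothership (S'→S): u = (0.99401 + 0.7064)/(1 + 0.99401×0.7064) = 1.70041/1.702168664 = 0.99897.

0.9990c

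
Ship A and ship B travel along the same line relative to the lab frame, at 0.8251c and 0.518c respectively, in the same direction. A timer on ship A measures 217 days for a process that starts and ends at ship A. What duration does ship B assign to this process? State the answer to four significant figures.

257.1 days

The velocity of ship A relative to ship B is (0.8251 − 0.518)c / (1 − 0.8251×0.518) = 0.53633c; relative speed 0.53633c.
At |u| = 0.53633c, γ = (1 − 0.28765)^(−1/2) = 1.1848.
Ship A's interval is proper; time dilation gives Δt_B = γΔτ = 1.1848 × 217 days = 257.1 days.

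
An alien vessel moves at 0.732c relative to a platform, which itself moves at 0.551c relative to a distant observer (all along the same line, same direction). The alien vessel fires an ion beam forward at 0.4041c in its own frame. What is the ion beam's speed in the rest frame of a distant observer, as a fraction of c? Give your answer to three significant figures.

First combine the ion beam and alien vessel (S''→S'): u₁ = (0.4041 + 0.732)/(1 + 0.4041×0.732) = 1.1361/1.2958012 = 0.87675.
Then combine with the platform (S'→S): u = (0.87675 + 0.551)/(1 + 0.87675×0.551) = 1.42775/1.48308925 = 0.96269.

0.963c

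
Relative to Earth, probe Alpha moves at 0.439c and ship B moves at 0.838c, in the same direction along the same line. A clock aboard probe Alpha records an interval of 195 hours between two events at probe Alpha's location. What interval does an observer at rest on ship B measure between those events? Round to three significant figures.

251 hours

The velocity of probe Alpha relative to ship B is (0.439 − 0.838)c / (1 − 0.439×0.838) = −0.63121c; relative speed 0.63121c.
At |u| = 0.63121c, γ = (1 − 0.398426)^(−1/2) = 1.2893.
The clock on probe Alpha records proper time, so ship B measures Δt = γΔτ = 1.2893 × 195 = 251 hours.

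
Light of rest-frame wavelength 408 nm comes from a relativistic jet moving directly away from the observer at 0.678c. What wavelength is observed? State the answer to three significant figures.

Relativistic Doppler for wavelength: λ_obs = λ_src · √((1+β)/(1−β)).
With β = 0.678: factor = √(1.678/0.322) = 2.2828.
λ_obs = 408 × 2.2828 = 931 nm.

931 nm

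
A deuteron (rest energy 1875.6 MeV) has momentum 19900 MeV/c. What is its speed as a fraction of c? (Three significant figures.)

0.996c

βγ = pc/(mc²) = 19900/1875.6 = 10.61.
Since γ² = 1 + (βγ)² = 113.572, γ = √113.572 = 10.657, and β = (βγ)/γ = 10.61/10.657 = 0.996.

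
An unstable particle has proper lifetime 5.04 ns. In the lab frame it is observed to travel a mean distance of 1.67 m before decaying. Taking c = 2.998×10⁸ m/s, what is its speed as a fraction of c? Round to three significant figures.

Lab distance = (lab lifetime)·v = γτ·βc, so βγ = d/(cτ) = 1.670/(2.998×10⁸ × 5.040×10^-9) = 1.1052.
With βγ = 1.1052: γ² = 1 + (βγ)² = 2.22147, and β = (βγ)/γ = 1.1052/1.49046 = 0.742.

0.742c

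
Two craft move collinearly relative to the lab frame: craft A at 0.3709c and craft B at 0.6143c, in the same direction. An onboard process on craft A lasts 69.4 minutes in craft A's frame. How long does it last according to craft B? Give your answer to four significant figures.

Transform craft A's velocity into craft B's frame: (0.3709 − 0.6143)/(1 − 0.3709·0.6143) = −0.2434/0.77215613, so the relative speed is 0.31522c.
γ for this relative speed: γ = 1/√(1 − 0.0993636) = 1.0537.
The clock on craft A records proper time, so craft B measures Δt = γΔτ = 1.0537 × 69.4 = 73.13 minutes.

73.13 minutes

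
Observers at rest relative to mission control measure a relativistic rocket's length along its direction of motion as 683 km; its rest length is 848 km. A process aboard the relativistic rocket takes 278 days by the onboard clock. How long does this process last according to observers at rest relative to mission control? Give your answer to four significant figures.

345.2 days

γ = L₀/L = 848/683 = 1.24158.
Δt = γΔτ = 1.24158 × 278 = 345.2 days.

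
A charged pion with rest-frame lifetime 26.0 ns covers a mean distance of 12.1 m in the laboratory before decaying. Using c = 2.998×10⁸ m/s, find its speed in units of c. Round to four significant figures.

0.8407c

d = βγcτ ⇒ βγ = d/(cτ) = 12.10 m / (7.7948 m) = 1.5523.
β = (βγ)/√(1+(βγ)²) = 1.5523/√3.40964 = 0.8407.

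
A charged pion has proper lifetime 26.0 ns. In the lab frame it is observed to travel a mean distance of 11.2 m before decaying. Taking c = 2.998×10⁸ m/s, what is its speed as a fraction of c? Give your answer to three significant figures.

0.821c

Let x = d/(cτ) = 11.20 m / (2.998×10⁸ m/s × 2.600×10^-8 s) = 1.4369. Since d = βγcτ, x = βγ = β/√(1−β²).
Solving: β² = x²/(1+x²) = 2.06468/3.06468 = 0.673702, so β = 0.821.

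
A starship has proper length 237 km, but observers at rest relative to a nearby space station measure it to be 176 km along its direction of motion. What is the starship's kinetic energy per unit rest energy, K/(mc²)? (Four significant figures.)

Length contraction gives γ = L₀/L = 237/176 = 1.34659.
K/(mc²) = γ − 1 = 1.34659 − 1 = 0.3466.

0.3466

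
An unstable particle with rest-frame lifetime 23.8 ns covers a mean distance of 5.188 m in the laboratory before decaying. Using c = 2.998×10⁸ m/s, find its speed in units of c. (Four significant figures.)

0.5881c

Let x = d/(cτ) = 5.188 m / (2.998×10⁸ m/s × 2.380×10^-8 s) = 0.7271. Since d = βγcτ, x = βγ = β/√(1−β²).
Solving: β² = x²/(1+x²) = 0.528674/1.528674 = 0.345838, so β = 0.5881.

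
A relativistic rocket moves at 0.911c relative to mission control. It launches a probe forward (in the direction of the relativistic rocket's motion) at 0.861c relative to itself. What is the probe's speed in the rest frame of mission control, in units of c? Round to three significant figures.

0.993c

Relativistic velocity addition: u = (u' + v)/(1 + u'v/c²), with u' = 0.861c and v = 0.911c.
Numerator: 0.861 + 0.911 = 1.772. Denominator: 1 + (0.861)(0.911) = 1.784371.
u = 1.772/1.784371 = 0.99307, so the speed is 0.993c.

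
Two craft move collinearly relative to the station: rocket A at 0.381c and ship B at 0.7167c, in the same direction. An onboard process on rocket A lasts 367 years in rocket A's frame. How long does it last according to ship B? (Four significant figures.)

The velocity of rocket A relative to ship B is (0.381 − 0.7167)c / (1 − 0.381×0.7167) = −0.4618c; relative speed 0.4618c.
At |u| = 0.4618c, γ = (1 − 0.213259)^(−1/2) = 1.1274.
The clock on rocket A records proper time, so ship B measures Δt = γΔτ = 1.1274 × 367 = 413.8 years.

413.8 years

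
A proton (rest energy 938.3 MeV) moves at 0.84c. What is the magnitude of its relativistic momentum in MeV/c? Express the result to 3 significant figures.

1450 MeV/c

γ = 1/√(1 − β²) = 1/√(1 − 0.7056) = 1/√0.2944 = 1/0.542586 = 1.843.
Momentum: p = γβ·mc = 1.843 × 0.84 × 938.3 MeV/c = 1450 MeV/c.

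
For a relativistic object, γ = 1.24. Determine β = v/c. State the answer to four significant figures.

0.5913

β = √(1 − 1/γ²) = √(1 − 1/1.5376) = √0.349636 = 0.5913.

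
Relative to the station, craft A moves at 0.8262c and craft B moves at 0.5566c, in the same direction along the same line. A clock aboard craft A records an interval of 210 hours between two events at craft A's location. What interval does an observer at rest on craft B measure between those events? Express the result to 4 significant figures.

Speed of craft A in craft B's frame: u = (v_A − v_B)/(1 − v_A v_B/c²) = (0.8262 − 0.5566)/(1 − 0.8262×0.5566) = 0.2696/0.54013708 = 0.49913; |u| = 0.49913c.
At |u| = 0.49913c, γ = (1 − 0.249131)^(−1/2) = 1.154.
Craft A's interval is proper; time dilation gives Δt_B = γΔτ = 1.154 × 210 hours = 242.3 hours.

242.3 hours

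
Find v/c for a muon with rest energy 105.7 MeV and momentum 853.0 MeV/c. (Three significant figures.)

0.992

pc/(mc²) = 853.0/105.7 = 8.07 = βγ = β/√(1−β²).
So β² = x²/(1 + x²) with x = 8.07: x² = 65.1249, β² = 65.1249/66.1249 = 0.984877, β = 0.992.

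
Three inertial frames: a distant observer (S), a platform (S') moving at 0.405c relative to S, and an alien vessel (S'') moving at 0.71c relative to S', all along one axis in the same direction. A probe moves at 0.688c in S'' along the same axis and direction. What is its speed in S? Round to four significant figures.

0.9738c

First combine the probe and alien vessel (S''→S'): u₁ = (0.688 + 0.71)/(1 + 0.688×0.71) = 1.398/1.48848 = 0.93921.
Then combine with the platform (S'→S): u = (0.93921 + 0.405)/(1 + 0.93921×0.405) = 1.34421/1.38038005 = 0.9738.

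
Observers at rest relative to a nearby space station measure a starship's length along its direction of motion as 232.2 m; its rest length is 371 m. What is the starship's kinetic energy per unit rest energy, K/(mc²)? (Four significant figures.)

γ = L₀/L = 371/232.2 = 1.59776.
Since K = (γ−1)mc², K/(mc²) = 1.59776 − 1 = 0.5978.

0.5978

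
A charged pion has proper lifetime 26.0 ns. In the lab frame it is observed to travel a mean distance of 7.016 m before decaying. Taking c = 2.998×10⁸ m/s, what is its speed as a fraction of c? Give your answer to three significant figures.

Let x = d/(cτ) = 7.016 m / (2.998×10⁸ m/s × 2.600×10^-8 s) = 0.90009. Since d = βγcτ, x = βγ = β/√(1−β²).
Solving: β² = x²/(1+x²) = 0.810162/1.810162 = 0.447563, so β = 0.669.

0.669c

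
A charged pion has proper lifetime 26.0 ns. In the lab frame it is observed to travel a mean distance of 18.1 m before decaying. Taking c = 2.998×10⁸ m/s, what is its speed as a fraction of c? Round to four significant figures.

Lab distance = (lab lifetime)·v = γτ·βc, so βγ = d/(cτ) = 18.10/(2.998×10⁸ × 2.600×10^-8) = 2.3221.
With βγ = 2.3221: γ² = 1 + (βγ)² = 6.39215, and β = (βγ)/γ = 2.3221/2.52827 = 0.9185.

0.9185c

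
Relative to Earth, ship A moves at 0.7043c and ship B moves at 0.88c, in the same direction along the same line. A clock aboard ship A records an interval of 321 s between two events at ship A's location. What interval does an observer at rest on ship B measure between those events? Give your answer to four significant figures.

The velocity of ship A relative to ship B is (0.7043 − 0.88)c / (1 − 0.7043×0.88) = −0.46211c; relative speed 0.46211c.
γ for this relative speed: γ = 1/√(1 − 0.213546) = 1.1276.
The clock on ship A records proper time, so ship B measures Δt = γΔτ = 1.1276 × 321 = 362.0 s.

362.0 s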